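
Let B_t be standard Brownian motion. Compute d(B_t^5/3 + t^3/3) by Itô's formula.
d(B_t^5/3 + t^3/3) = (10*B_t^3/3 + t^2) dt + (5*B_t^4/3) dB_t

Itô's formula for f(t, x): d f(t, B_t) = (f_t + (1/2) f_xx) dt + f_x dB_t. Compute partials of f(t, x) = t^3/3 + x^5/3:
  f_t(t,x)  = t^2
  f_x(t,x)  = 5*x^4/3
  f_xx(t,x) = 20*x^3/3
Assemble drift = f_t + (1/2) f_xx = t^2 + 10*x^3/3 and diffusion = f_x = 5*x^4/3. Substituting x = B_t:
  d(B_t^5/3 + t^3/3) = (10*B_t^3/3 + t^2) dt + (5*B_t^4/3) dB_t.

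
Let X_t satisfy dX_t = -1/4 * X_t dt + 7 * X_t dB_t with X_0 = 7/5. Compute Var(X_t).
Var(X_t) = (49*exp(49*t) - 49)*exp(-t/2)/25

For GBM dX = mu X dt + sigma X dB with X_0 = x_0, apply Itô to Y = log X: dY = (mu - sigma^2/2) dt + sigma dB, so Y_t = log(x_0) + (mu - sigma^2/2) t + sigma B_t and hence X_t = x_0 * exp((mu - sigma^2/2) t + sigma B_t).
With mu = -1/4, sigma = 7, x_0 = 7/5, this gives:
  X_t = 7/5 * exp((-99/4) * t + (7) * B_t).
Since sigma*B_t ~ Normal(0, sigma^2 t), E[exp(sigma*B_t)] = exp(sigma^2 t / 2); so E[X_t] = x_0 * exp((mu - sigma^2/2) t) * exp(sigma^2 t / 2) = x_0 * exp(mu t) = 7*exp(-t/4)/5.
Var(X_t) = E[X_t^2] - (E[X_t])^2 = x_0^2 * exp(2 mu t) * (exp(sigma^2 t) - 1) = (49*exp(49*t) - 49)*exp(-t/2)/25.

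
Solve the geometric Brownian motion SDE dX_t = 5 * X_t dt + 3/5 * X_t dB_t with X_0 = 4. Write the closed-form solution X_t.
X_t = 4 * exp((241/50) * t + (3/5) * B_t)

For GBM dX = mu X dt + sigma X dB with X_0 = x_0, apply Itô to Y = log X: dY = (mu - sigma^2/2) dt + sigma dB, so Y_t = log(x_0) + (mu - sigma^2/2) t + sigma B_t and hence X_t = x_0 * exp((mu - sigma^2/2) t + sigma B_t).
With mu = 5, sigma = 3/5, x_0 = 4, this gives:
  X_t = 4 * exp((241/50) * t + (3/5) * B_t).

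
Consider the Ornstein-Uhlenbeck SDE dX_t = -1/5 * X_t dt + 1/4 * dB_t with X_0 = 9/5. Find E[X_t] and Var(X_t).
E[X_t] = 9*exp(-t/5)/5; Var(X_t) = 5/32 - 5*exp(-2*t/5)/32

The OU SDE dX = -theta X dt + sigma dB admits the integrating factor exp(theta t): d(exp(theta t) X_t) = sigma exp(theta t) dB_t. Integrating from 0 to t:
  X_t = x_0 * exp(-theta t) + sigma * int_0^t exp(-theta (t-s)) dB_s.
The Itô integral has mean 0 and (by the Itô isometry) variance sigma^2 * int_0^t exp(-2 theta (t - s)) ds = sigma^2 * (1 - exp(-2 theta t)) / (2 theta).
With theta = 1/5, sigma = 1/4, x_0 = 9/5:
  E[X_t] = 9/5 * exp(-1/5 t) = 9*exp(-t/5)/5
  Var(X_t) = (1/4)^2 * (1 - exp(-2*1/5 t)) / (2 * 1/5) = 5/32 - 5*exp(-2*t/5)/32.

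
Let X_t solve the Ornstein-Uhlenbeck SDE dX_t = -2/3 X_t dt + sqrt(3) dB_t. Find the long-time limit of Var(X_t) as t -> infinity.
lim Var(X_t) = 9/4

The OU SDE dX = -theta X dt + sigma dB admits the integrating factor exp(theta t): d(exp(theta t) X_t) = sigma exp(theta t) dB_t. Integrating from 0 to t gives X_t = x_0 * exp(-theta t) + sigma * int_0^t exp(-theta (t-s)) dB_s for any initial x_0. The Itô integral has variance (by the Itô isometry) sigma^2 * int_0^t exp(-2 theta (t - s)) ds = sigma^2 * (1 - exp(-2 theta t)) / (2 theta), independent of x_0.
With theta = 2/3, sigma = sqrt(3):
  Var(X_t) = (sqrt(3))^2 * (1 - exp(-2*2/3 t)) / (2 * 2/3) = 9/4 - 9*exp(-4*t/3)/4.
As t -> infinity, exp(-2*2/3 t) -> 0, so the stationary variance is sigma^2 / (2 theta) = 9/4.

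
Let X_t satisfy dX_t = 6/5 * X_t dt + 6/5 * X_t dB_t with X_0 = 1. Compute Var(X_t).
Var(X_t) = exp(96*t/25) - exp(12*t/5)

For GBM dX = mu X dt + sigma X dB with X_0 = x_0, apply Itô to Y = log X: dY = (mu - sigma^2/2) dt + sigma dB, so Y_t = log(x_0) + (mu - sigma^2/2) t + sigma B_t and hence X_t = x_0 * exp((mu - sigma^2/2) t + sigma B_t).
With mu = 6/5, sigma = 6/5, x_0 = 1, this gives:
  X_t = 1 * exp((12/25) * t + (6/5) * B_t).
Since sigma*B_t ~ Normal(0, sigma^2 t), E[exp(sigma*B_t)] = exp(sigma^2 t / 2); so E[X_t] = x_0 * exp((mu - sigma^2/2) t) * exp(sigma^2 t / 2) = x_0 * exp(mu t) = exp(6*t/5).
Var(X_t) = E[X_t^2] - (E[X_t])^2 = x_0^2 * exp(2 mu t) * (exp(sigma^2 t) - 1) = exp(96*t/25) - exp(12*t/5).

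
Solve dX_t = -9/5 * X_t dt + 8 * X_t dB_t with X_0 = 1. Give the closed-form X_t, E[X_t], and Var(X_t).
X_t = 1 * exp((-169/5) t + (8) B_t); E[X_t] = exp(-9*t/5); Var(X_t) = (exp(64*t) - 1)*exp(-18*t/5)

For GBM dX = mu X dt + sigma X dB with X_0 = x_0, apply Itô to Y = log X: dY = (mu - sigma^2/2) dt + sigma dB, so Y_t = log(x_0) + (mu - sigma^2/2) t + sigma B_t and hence X_t = x_0 * exp((mu - sigma^2/2) t + sigma B_t).
With mu = -9/5, sigma = 8, x_0 = 1, this gives:
  X_t = 1 * exp((-169/5) * t + (8) * B_t).
Since sigma*B_t ~ Normal(0, sigma^2 t), E[exp(sigma*B_t)] = exp(sigma^2 t / 2); so E[X_t] = x_0 * exp((mu - sigma^2/2) t) * exp(sigma^2 t / 2) = x_0 * exp(mu t) = exp(-9*t/5).
Var(X_t) = E[X_t^2] - (E[X_t])^2 = x_0^2 * exp(2 mu t) * (exp(sigma^2 t) - 1) = (exp(64*t) - 1)*exp(-18*t/5).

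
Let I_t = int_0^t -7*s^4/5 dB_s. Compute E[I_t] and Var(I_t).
E[I_t] = 0; Var(I_t) = 49*t^9/225

The Itô integral of a deterministic integrand f(s) has mean 0 because each increment f(s) * (B_{s+ds} - B_s) has mean 0. By the Itô isometry:
  Var( int_0^t f(s) dB_s ) = E[ (int_0^t f(s) dB_s)^2 ] = int_0^t f(s)^2 ds.
Here f(s) = -7*s^4/5, so f(s)^2 = 49*s^8/25. Integrate:
  int_0^t (49*s^8/25) ds = 49*t^9/225.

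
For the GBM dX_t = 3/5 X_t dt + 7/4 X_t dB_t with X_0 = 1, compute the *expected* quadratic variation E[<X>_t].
E[<X>_t] = 245*exp(341*t/80)/341 - 245/341

<X>_t = int_0^t ((7/4) * X_s)^2 ds. Taking expectation inside the integral: E[<X>_t] = (7/4)^2 * int_0^t E[X_s^2] ds. For GBM, E[X_s^2] = x_0^2 * exp((2 mu + sigma^2) s). Integrating:
  E[<X>_t] = (7/4)^2 * 1^2 * (exp((2*(3/5) + (7/4)^2) t) - 1) / (2*(3/5) + (7/4)^2)
           = (7/4)^2 * 1^2 * (exp((341/80) t) - 1) / (341/80) = 245*exp(341*t/80)/341 - 245/341.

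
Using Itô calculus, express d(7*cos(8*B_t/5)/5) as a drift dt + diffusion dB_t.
d(7*cos(8*B_t/5)/5) = (-224*cos(8*B_t/5)/125) dt + (-56*sin(8*B_t/5)/25) dB_t

Itô's formula for f(B_t) gives d f(B_t) = f'(B_t) dB_t + (1/2) f''(B_t) dt. Compute derivatives of f(x) = 7*cos(8*x/5)/5:
  f'(x)  = -56*sin(8*x/5)/25
  f''(x) = -448*cos(8*x/5)/125
Substitute x = B_t and multiply the f'' term by 1/2:
  drift     = (1/2) * (-448*cos(8*x/5)/125) evaluated at B_t = -224*cos(8*B_t/5)/125
  diffusion = (-56*sin(8*x/5)/25) evaluated at B_t = -56*sin(8*B_t/5)/25
Therefore d(7*cos(8*B_t/5)/5) = (-224*cos(8*B_t/5)/125) dt + (-56*sin(8*B_t/5)/25) dB_t.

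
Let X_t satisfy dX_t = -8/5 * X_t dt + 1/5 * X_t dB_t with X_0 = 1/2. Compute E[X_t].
E[X_t] = exp(-8*t/5)/2

For GBM dX = mu X dt + sigma X dB with X_0 = x_0, apply Itô to Y = log X: dY = (mu - sigma^2/2) dt + sigma dB, so Y_t = log(x_0) + (mu - sigma^2/2) t + sigma B_t and hence X_t = x_0 * exp((mu - sigma^2/2) t + sigma B_t).
With mu = -8/5, sigma = 1/5, x_0 = 1/2, this gives:
  X_t = 1/2 * exp((-81/50) * t + (1/5) * B_t).
Since sigma*B_t ~ Normal(0, sigma^2 t), E[exp(sigma*B_t)] = exp(sigma^2 t / 2); so E[X_t] = x_0 * exp((mu - sigma^2/2) t) * exp(sigma^2 t / 2) = x_0 * exp(mu t) = exp(-8*t/5)/2.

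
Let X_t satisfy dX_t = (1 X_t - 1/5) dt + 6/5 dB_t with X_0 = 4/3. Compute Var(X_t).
Var(X_t) = 18*exp(2*t)/25 - 18/25

The variance V(t) = Var(X_t) satisfies V'(t) = 2 a V(t) + c^2 with V(0) = 0 (drift coefficient is linear in X, diffusion is constant). With a = 1, c = 6/5, the solution is
  V(t) = (c^2 / (2 a)) * (exp(2 a t) - 1)
       = ((6/5)^2 / (2*1)) * (exp(2 t) - 1)
       = 18*exp(2*t)/25 - 18/25.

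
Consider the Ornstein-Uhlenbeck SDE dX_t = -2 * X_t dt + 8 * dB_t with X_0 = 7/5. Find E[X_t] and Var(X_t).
E[X_t] = 7*exp(-2*t)/5; Var(X_t) = 16 - 16*exp(-4*t)

The OU SDE dX = -theta X dt + sigma dB admits the integrating factor exp(theta t): d(exp(theta t) X_t) = sigma exp(theta t) dB_t. Integrating from 0 to t:
  X_t = x_0 * exp(-theta t) + sigma * int_0^t exp(-theta (t-s)) dB_s.
The Itô integral has mean 0 and (by the Itô isometry) variance sigma^2 * int_0^t exp(-2 theta (t - s)) ds = sigma^2 * (1 - exp(-2 theta t)) / (2 theta).
With theta = 2, sigma = 8, x_0 = 7/5:
  E[X_t] = 7/5 * exp(-2 t) = 7*exp(-2*t)/5
  Var(X_t) = (8)^2 * (1 - exp(-2*2 t)) / (2 * 2) = 16 - 16*exp(-4*t).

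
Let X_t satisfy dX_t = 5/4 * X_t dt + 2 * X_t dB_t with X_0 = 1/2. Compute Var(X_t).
Var(X_t) = (exp(4*t) - 1)*exp(5*t/2)/4

For GBM dX = mu X dt + sigma X dB with X_0 = x_0, apply Itô to Y = log X: dY = (mu - sigma^2/2) dt + sigma dB, so Y_t = log(x_0) + (mu - sigma^2/2) t + sigma B_t and hence X_t = x_0 * exp((mu - sigma^2/2) t + sigma B_t).
With mu = 5/4, sigma = 2, x_0 = 1/2, this gives:
  X_t = 1/2 * exp((-3/4) * t + (2) * B_t).
Since sigma*B_t ~ Normal(0, sigma^2 t), E[exp(sigma*B_t)] = exp(sigma^2 t / 2); so E[X_t] = x_0 * exp((mu - sigma^2/2) t) * exp(sigma^2 t / 2) = x_0 * exp(mu t) = exp(5*t/4)/2.
Var(X_t) = E[X_t^2] - (E[X_t])^2 = x_0^2 * exp(2 mu t) * (exp(sigma^2 t) - 1) = (exp(4*t) - 1)*exp(5*t/2)/4.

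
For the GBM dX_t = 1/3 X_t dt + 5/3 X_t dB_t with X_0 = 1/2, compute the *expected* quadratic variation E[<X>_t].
E[<X>_t] = 25*exp(31*t/9)/124 - 25/124

<X>_t = int_0^t ((5/3) * X_s)^2 ds. Taking expectation inside the integral: E[<X>_t] = (5/3)^2 * int_0^t E[X_s^2] ds. For GBM, E[X_s^2] = x_0^2 * exp((2 mu + sigma^2) s). Integrating:
  E[<X>_t] = (5/3)^2 * (1/2)^2 * (exp((2*(1/3) + (5/3)^2) t) - 1) / (2*(1/3) + (5/3)^2)
           = (5/3)^2 * (1/2)^2 * (exp((31/9) t) - 1) / (31/9) = 25*exp(31*t/9)/124 - 25/124.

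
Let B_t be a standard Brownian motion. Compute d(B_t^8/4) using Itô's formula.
d(B_t^8/4) = (7*B_t^6) dt + (2*B_t^7) dB_t

Itô's formula for f(B_t) gives d f(B_t) = f'(B_t) dB_t + (1/2) f''(B_t) dt. Compute derivatives of f(x) = x^8/4:
  f'(x)  = 2*x^7
  f''(x) = 14*x^6
Substitute x = B_t and multiply the f'' term by 1/2:
  drift     = (1/2) * (14*x^6) evaluated at B_t = 7*B_t^6
  diffusion = (2*x^7) evaluated at B_t = 2*B_t^7
Therefore d(B_t^8/4) = (7*B_t^6) dt + (2*B_t^7) dB_t.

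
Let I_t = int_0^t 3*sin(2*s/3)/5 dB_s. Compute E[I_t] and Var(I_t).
E[I_t] = 0; Var(I_t) = 9*t/50 - 27*sin(4*t/3)/200

The Itô integral of a deterministic integrand f(s) has mean 0 because each increment f(s) * (B_{s+ds} - B_s) has mean 0. By the Itô isometry:
  Var( int_0^t f(s) dB_s ) = E[ (int_0^t f(s) dB_s)^2 ] = int_0^t f(s)^2 ds.
Here f(s) = 3*sin(2*s/3)/5, so f(s)^2 = 9*sin(2*s/3)^2/25. Integrate:
  int_0^t (9*sin(2*s/3)^2/25) ds = 9*t/50 - 27*sin(4*t/3)/200.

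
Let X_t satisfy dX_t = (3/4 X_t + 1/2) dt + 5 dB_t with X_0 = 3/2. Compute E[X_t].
E[X_t] = 13*exp(3*t/4)/6 - 2/3

Taking expectations and using E[dB_t] = 0, the mean m(t) = E[X_t] satisfies the ODE m'(t) = a m(t) + b with m(0) = x_0. With a = 3/4, b = 1/2, x_0 = 3/2, the solution is
  m(t) = x_0 * exp(a t) + (b/a) * (exp(a t) - 1)
       = (3/2) * exp((3/4) t) + ((1/2)/(3/4)) * (exp((3/4) t) - 1)
       = 13*exp(3*t/4)/6 - 2/3.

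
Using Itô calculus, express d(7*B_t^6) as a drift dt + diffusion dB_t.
d(7*B_t^6) = (105*B_t^4) dt + (42*B_t^5) dB_t

Itô's formula for f(B_t) gives d f(B_t) = f'(B_t) dB_t + (1/2) f''(B_t) dt. Compute derivatives of f(x) = 7*x^6:
  f'(x)  = 42*x^5
  f''(x) = 210*x^4
Substitute x = B_t and multiply the f'' term by 1/2:
  drift     = (1/2) * (210*x^4) evaluated at B_t = 105*B_t^4
  diffusion = (42*x^5) evaluated at B_t = 42*B_t^5
Therefore d(7*B_t^6) = (105*B_t^4) dt + (42*B_t^5) dB_t.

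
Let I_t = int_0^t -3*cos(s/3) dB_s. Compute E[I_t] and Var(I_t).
E[I_t] = 0; Var(I_t) = 9*t/2 + 27*sin(2*t/3)/4

The Itô integral of a deterministic integrand f(s) has mean 0 because each increment f(s) * (B_{s+ds} - B_s) has mean 0. By the Itô isometry:
  Var( int_0^t f(s) dB_s ) = E[ (int_0^t f(s) dB_s)^2 ] = int_0^t f(s)^2 ds.
Here f(s) = -3*cos(s/3), so f(s)^2 = 9*cos(s/3)^2. Integrate:
  int_0^t (9*cos(s/3)^2) ds = 9*t/2 + 27*sin(2*t/3)/4.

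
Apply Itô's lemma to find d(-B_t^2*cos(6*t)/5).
d(-B_t^2*cos(6*t)/5) = (6*B_t^2*sin(6*t)/5 - cos(6*t)/5) dt + (-2*B_t*cos(6*t)/5) dB_t

Itô's formula for f(t, x): d f(t, B_t) = (f_t + (1/2) f_xx) dt + f_x dB_t. Compute partials of f(t, x) = -x^2*cos(6*t)/5:
  f_t(t,x)  = 6*x^2*sin(6*t)/5
  f_x(t,x)  = -2*x*cos(6*t)/5
  f_xx(t,x) = -2*cos(6*t)/5
Assemble drift = f_t + (1/2) f_xx = 6*x^2*sin(6*t)/5 - cos(6*t)/5 and diffusion = f_x = -2*x*cos(6*t)/5. Substituting x = B_t:
  d(-B_t^2*cos(6*t)/5) = (6*B_t^2*sin(6*t)/5 - cos(6*t)/5) dt + (-2*B_t*cos(6*t)/5) dB_t.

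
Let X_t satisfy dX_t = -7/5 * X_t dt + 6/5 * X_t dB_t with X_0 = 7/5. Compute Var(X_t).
Var(X_t) = (49*exp(36*t/25) - 49)*exp(-14*t/5)/25

For GBM dX = mu X dt + sigma X dB with X_0 = x_0, apply Itô to Y = log X: dY = (mu - sigma^2/2) dt + sigma dB, so Y_t = log(x_0) + (mu - sigma^2/2) t + sigma B_t and hence X_t = x_0 * exp((mu - sigma^2/2) t + sigma B_t).
With mu = -7/5, sigma = 6/5, x_0 = 7/5, this gives:
  X_t = 7/5 * exp((-53/25) * t + (6/5) * B_t).
Since sigma*B_t ~ Normal(0, sigma^2 t), E[exp(sigma*B_t)] = exp(sigma^2 t / 2); so E[X_t] = x_0 * exp((mu - sigma^2/2) t) * exp(sigma^2 t / 2) = x_0 * exp(mu t) = 7*exp(-7*t/5)/5.
Var(X_t) = E[X_t^2] - (E[X_t])^2 = x_0^2 * exp(2 mu t) * (exp(sigma^2 t) - 1) = (49*exp(36*t/25) - 49)*exp(-14*t/5)/25.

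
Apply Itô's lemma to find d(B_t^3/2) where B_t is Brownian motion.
d(B_t^3/2) = (3*B_t/2) dt + (3*B_t^2/2) dB_t

Itô's formula for f(B_t) gives d f(B_t) = f'(B_t) dB_t + (1/2) f''(B_t) dt. Compute derivatives of f(x) = x^3/2:
  f'(x)  = 3*x^2/2
  f''(x) = 3*x
Substitute x = B_t and multiply the f'' term by 1/2:
  drift     = (1/2) * (3*x) evaluated at B_t = 3*B_t/2
  diffusion = (3*x^2/2) evaluated at B_t = 3*B_t^2/2
Therefore d(B_t^3/2) = (3*B_t/2) dt + (3*B_t^2/2) dB_t.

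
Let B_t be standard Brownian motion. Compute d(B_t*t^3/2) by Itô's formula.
d(B_t*t^3/2) = (3*B_t*t^2/2) dt + (t^3/2) dB_t

Itô's formula for f(t, x): d f(t, B_t) = (f_t + (1/2) f_xx) dt + f_x dB_t. Compute partials of f(t, x) = t^3*x/2:
  f_t(t,x)  = 3*t^2*x/2
  f_x(t,x)  = t^3/2
  f_xx(t,x) = 0
Assemble drift = f_t + (1/2) f_xx = 3*t^2*x/2 and diffusion = f_x = t^3/2. Substituting x = B_t:
  d(B_t*t^3/2) = (3*B_t*t^2/2) dt + (t^3/2) dB_t.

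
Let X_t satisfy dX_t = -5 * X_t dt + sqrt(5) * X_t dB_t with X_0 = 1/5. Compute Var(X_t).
Var(X_t) = (exp(5*t) - 1)*exp(-10*t)/25

For GBM dX = mu X dt + sigma X dB with X_0 = x_0, apply Itô to Y = log X: dY = (mu - sigma^2/2) dt + sigma dB, so Y_t = log(x_0) + (mu - sigma^2/2) t + sigma B_t and hence X_t = x_0 * exp((mu - sigma^2/2) t + sigma B_t).
With mu = -5, sigma = sqrt(5), x_0 = 1/5, this gives:
  X_t = 1/5 * exp((-15/2) * t + (sqrt(5)) * B_t).
Since sigma*B_t ~ Normal(0, sigma^2 t), E[exp(sigma*B_t)] = exp(sigma^2 t / 2); so E[X_t] = x_0 * exp((mu - sigma^2/2) t) * exp(sigma^2 t / 2) = x_0 * exp(mu t) = exp(-5*t)/5.
Var(X_t) = E[X_t^2] - (E[X_t])^2 = x_0^2 * exp(2 mu t) * (exp(sigma^2 t) - 1) = (exp(5*t) - 1)*exp(-10*t)/25.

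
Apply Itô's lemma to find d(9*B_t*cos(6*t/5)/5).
d(9*B_t*cos(6*t/5)/5) = (-54*B_t*sin(6*t/5)/25) dt + (9*cos(6*t/5)/5) dB_t

Itô's formula for f(t, x): d f(t, B_t) = (f_t + (1/2) f_xx) dt + f_x dB_t. Compute partials of f(t, x) = 9*x*cos(6*t/5)/5:
  f_t(t,x)  = -54*x*sin(6*t/5)/25
  f_x(t,x)  = 9*cos(6*t/5)/5
  f_xx(t,x) = 0
Assemble drift = f_t + (1/2) f_xx = -54*x*sin(6*t/5)/25 and diffusion = f_x = 9*cos(6*t/5)/5. Substituting x = B_t:
  d(9*B_t*cos(6*t/5)/5) = (-54*B_t*sin(6*t/5)/25) dt + (9*cos(6*t/5)/5) dB_t.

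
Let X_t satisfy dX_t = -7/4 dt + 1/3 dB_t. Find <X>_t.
<X>_t = t/9

For an Itô process dX_t = a(t) dt + b(t) dB_t, the quadratic variation is <X>_t = int_0^t b(s)^2 ds (the drift term does not contribute). Here b(s) = 1/3, so
  b(s)^2 = 1/9.
Integrating from 0 to t:
  <X>_t = int_0^t (1/9) ds = t/9.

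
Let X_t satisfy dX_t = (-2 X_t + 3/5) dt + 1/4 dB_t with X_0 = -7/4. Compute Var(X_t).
Var(X_t) = 1/64 - exp(-4*t)/64

The variance V(t) = Var(X_t) satisfies V'(t) = 2 a V(t) + c^2 with V(0) = 0 (drift coefficient is linear in X, diffusion is constant). With a = -2, c = 1/4, the solution is
  V(t) = (c^2 / (2 a)) * (exp(2 a t) - 1)
       = ((1/4)^2 / (2*(-2))) * (exp((-4) t) - 1)
       = 1/64 - exp(-4*t)/64.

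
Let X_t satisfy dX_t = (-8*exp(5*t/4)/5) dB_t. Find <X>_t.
<X>_t = 128*exp(5*t/2)/125 - 128/125

For an Itô process dX_t = a(t) dt + b(t) dB_t, the quadratic variation is <X>_t = int_0^t b(s)^2 ds (the drift term does not contribute). Here b(s) = -8*exp(5*s/4)/5, so
  b(s)^2 = 64*exp(5*s/2)/25.
Integrating from 0 to t:
  <X>_t = int_0^t (64*exp(5*s/2)/25) ds = 128*exp(5*t/2)/125 - 128/125.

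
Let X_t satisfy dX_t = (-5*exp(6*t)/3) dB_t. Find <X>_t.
<X>_t = 25*exp(12*t)/108 - 25/108

For an Itô process dX_t = a(t) dt + b(t) dB_t, the quadratic variation is <X>_t = int_0^t b(s)^2 ds (the drift term does not contribute). Here b(s) = -5*exp(6*s)/3, so
  b(s)^2 = 25*exp(12*s)/9.
Integrating from 0 to t:
  <X>_t = int_0^t (25*exp(12*s)/9) ds = 25*exp(12*t)/108 - 25/108.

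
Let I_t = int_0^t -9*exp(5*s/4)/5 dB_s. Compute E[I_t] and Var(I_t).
E[I_t] = 0; Var(I_t) = 162*exp(5*t/2)/125 - 162/125

The Itô integral of a deterministic integrand f(s) has mean 0 because each increment f(s) * (B_{s+ds} - B_s) has mean 0. By the Itô isometry:
  Var( int_0^t f(s) dB_s ) = E[ (int_0^t f(s) dB_s)^2 ] = int_0^t f(s)^2 ds.
Here f(s) = -9*exp(5*s/4)/5, so f(s)^2 = 81*exp(5*s/2)/25. Integrate:
  int_0^t (81*exp(5*s/2)/25) ds = 162*exp(5*t/2)/125 - 162/125.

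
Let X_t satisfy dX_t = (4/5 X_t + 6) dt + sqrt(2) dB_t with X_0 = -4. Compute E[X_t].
E[X_t] = 7*exp(4*t/5)/2 - 15/2

Taking expectations and using E[dB_t] = 0, the mean m(t) = E[X_t] satisfies the ODE m'(t) = a m(t) + b with m(0) = x_0. With a = 4/5, b = 6, x_0 = -4, the solution is
  m(t) = x_0 * exp(a t) + (b/a) * (exp(a t) - 1)
       = (-4) * exp((4/5) t) + (6/(4/5)) * (exp((4/5) t) - 1)
       = 7*exp(4*t/5)/2 - 15/2.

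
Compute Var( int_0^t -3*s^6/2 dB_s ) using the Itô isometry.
Var = 9*t^13/52

The Itô integral of a deterministic integrand f(s) has mean 0 because each increment f(s) * (B_{s+ds} - B_s) has mean 0. By the Itô isometry:
  Var( int_0^t f(s) dB_s ) = E[ (int_0^t f(s) dB_s)^2 ] = int_0^t f(s)^2 ds.
Here f(s) = -3*s^6/2, so f(s)^2 = 9*s^12/4. Integrate:
  int_0^t (9*s^12/4) ds = 9*t^13/52.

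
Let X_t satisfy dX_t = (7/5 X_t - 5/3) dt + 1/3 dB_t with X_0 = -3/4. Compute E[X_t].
E[X_t] = 25/21 - 163*exp(7*t/5)/84

Taking expectations and using E[dB_t] = 0, the mean m(t) = E[X_t] satisfies the ODE m'(t) = a m(t) + b with m(0) = x_0. With a = 7/5, b = -5/3, x_0 = -3/4, the solution is
  m(t) = x_0 * exp(a t) + (b/a) * (exp(a t) - 1)
       = (-3/4) * exp((7/5) t) + ((-5/3)/(7/5)) * (exp((7/5) t) - 1)
       = 25/21 - 163*exp(7*t/5)/84.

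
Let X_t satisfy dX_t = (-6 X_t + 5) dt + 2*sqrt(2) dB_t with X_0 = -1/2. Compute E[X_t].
E[X_t] = 5/6 - 4*exp(-6*t)/3

Taking expectations and using E[dB_t] = 0, the mean m(t) = E[X_t] satisfies the ODE m'(t) = a m(t) + b with m(0) = x_0. With a = -6, b = 5, x_0 = -1/2, the solution is
  m(t) = x_0 * exp(a t) + (b/a) * (exp(a t) - 1)
       = (-1/2) * exp((-6) t) + (5/(-6)) * (exp((-6) t) - 1)
       = 5/6 - 4*exp(-6*t)/3.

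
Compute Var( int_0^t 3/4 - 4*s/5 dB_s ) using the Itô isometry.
Var = t*(256*t^2 - 720*t + 675)/1200

The Itô integral of a deterministic integrand f(s) has mean 0 because each increment f(s) * (B_{s+ds} - B_s) has mean 0. By the Itô isometry:
  Var( int_0^t f(s) dB_s ) = E[ (int_0^t f(s) dB_s)^2 ] = int_0^t f(s)^2 ds.
Here f(s) = 3/4 - 4*s/5, so f(s)^2 = (16*s - 15)^2/400. Integrate:
  int_0^t ((16*s - 15)^2/400) ds = t*(256*t^2 - 720*t + 675)/1200.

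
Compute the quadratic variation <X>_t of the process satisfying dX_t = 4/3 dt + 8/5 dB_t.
<X>_t = 64*t/25

For an Itô process dX_t = a(t) dt + b(t) dB_t, the quadratic variation is <X>_t = int_0^t b(s)^2 ds (the drift term does not contribute). Here b(s) = 8/5, so
  b(s)^2 = 64/25.
Integrating from 0 to t:
  <X>_t = int_0^t (64/25) ds = 64*t/25.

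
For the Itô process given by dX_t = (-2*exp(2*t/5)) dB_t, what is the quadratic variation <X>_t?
<X>_t = 5*exp(4*t/5) - 5

For an Itô process dX_t = a(t) dt + b(t) dB_t, the quadratic variation is <X>_t = int_0^t b(s)^2 ds (the drift term does not contribute). Here b(s) = -2*exp(2*s/5), so
  b(s)^2 = 4*exp(4*s/5).
Integrating from 0 to t:
  <X>_t = int_0^t (4*exp(4*s/5)) ds = 5*exp(4*t/5) - 5.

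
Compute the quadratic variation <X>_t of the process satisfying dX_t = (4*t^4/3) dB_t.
<X>_t = 16*t^9/81

For an Itô process dX_t = a(t) dt + b(t) dB_t, the quadratic variation is <X>_t = int_0^t b(s)^2 ds (the drift term does not contribute). Here b(s) = 4*s^4/3, so
  b(s)^2 = 16*s^8/9.
Integrating from 0 to t:
  <X>_t = int_0^t (16*s^8/9) ds = 16*t^9/81.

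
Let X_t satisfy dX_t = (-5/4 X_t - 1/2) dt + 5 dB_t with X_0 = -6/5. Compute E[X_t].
E[X_t] = -2/5 - 4*exp(-5*t/4)/5

Taking expectations and using E[dB_t] = 0, the mean m(t) = E[X_t] satisfies the ODE m'(t) = a m(t) + b with m(0) = x_0. With a = -5/4, b = -1/2, x_0 = -6/5, the solution is
  m(t) = x_0 * exp(a t) + (b/a) * (exp(a t) - 1)
       = (-6/5) * exp((-5/4) t) + ((-1/2)/(-5/4)) * (exp((-5/4) t) - 1)
       = -2/5 - 4*exp(-5*t/4)/5.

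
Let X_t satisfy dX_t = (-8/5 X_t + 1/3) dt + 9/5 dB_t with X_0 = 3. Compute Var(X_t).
Var(X_t) = 81/80 - 81*exp(-16*t/5)/80

The variance V(t) = Var(X_t) satisfies V'(t) = 2 a V(t) + c^2 with V(0) = 0 (drift coefficient is linear in X, diffusion is constant). With a = -8/5, c = 9/5, the solution is
  V(t) = (c^2 / (2 a)) * (exp(2 a t) - 1)
       = ((9/5)^2 / (2*(-8/5))) * (exp((-16/5) t) - 1)
       = 81/80 - 81*exp(-16*t/5)/80.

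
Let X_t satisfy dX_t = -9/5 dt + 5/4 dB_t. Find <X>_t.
<X>_t = 25*t/16

For an Itô process dX_t = a(t) dt + b(t) dB_t, the quadratic variation is <X>_t = int_0^t b(s)^2 ds (the drift term does not contribute). Here b(s) = 5/4, so
  b(s)^2 = 25/16.
Integrating from 0 to t:
  <X>_t = int_0^t (25/16) ds = 25*t/16.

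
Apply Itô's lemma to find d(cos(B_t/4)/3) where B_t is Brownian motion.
d(cos(B_t/4)/3) = (-cos(B_t/4)/96) dt + (-sin(B_t/4)/12) dB_t

Itô's formula for f(B_t) gives d f(B_t) = f'(B_t) dB_t + (1/2) f''(B_t) dt. Compute derivatives of f(x) = cos(x/4)/3:
  f'(x)  = -sin(x/4)/12
  f''(x) = -cos(x/4)/48
Substitute x = B_t and multiply the f'' term by 1/2:
  drift     = (1/2) * (-cos(x/4)/48) evaluated at B_t = -cos(B_t/4)/96
  diffusion = (-sin(x/4)/12) evaluated at B_t = -sin(B_t/4)/12
Therefore d(cos(B_t/4)/3) = (-cos(B_t/4)/96) dt + (-sin(B_t/4)/12) dB_t.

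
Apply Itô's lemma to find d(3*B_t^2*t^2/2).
d(3*B_t^2*t^2/2) = (3*t*(2*B_t^2 + t)/2) dt + (3*B_t*t^2) dB_t

Itô's formula for f(t, x): d f(t, B_t) = (f_t + (1/2) f_xx) dt + f_x dB_t. Compute partials of f(t, x) = 3*t^2*x^2/2:
  f_t(t,x)  = 3*t*x^2
  f_x(t,x)  = 3*t^2*x
  f_xx(t,x) = 3*t^2
Assemble drift = f_t + (1/2) f_xx = 3*t*(t + 2*x^2)/2 and diffusion = f_x = 3*t^2*x. Substituting x = B_t:
  d(3*B_t^2*t^2/2) = (3*t*(2*B_t^2 + t)/2) dt + (3*B_t*t^2) dB_t.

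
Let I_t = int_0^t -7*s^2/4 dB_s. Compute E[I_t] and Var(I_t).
E[I_t] = 0; Var(I_t) = 49*t^5/80

The Itô integral of a deterministic integrand f(s) has mean 0 because each increment f(s) * (B_{s+ds} - B_s) has mean 0. By the Itô isometry:
  Var( int_0^t f(s) dB_s ) = E[ (int_0^t f(s) dB_s)^2 ] = int_0^t f(s)^2 ds.
Here f(s) = -7*s^2/4, so f(s)^2 = 49*s^4/16. Integrate:
  int_0^t (49*s^4/16) ds = 49*t^5/80.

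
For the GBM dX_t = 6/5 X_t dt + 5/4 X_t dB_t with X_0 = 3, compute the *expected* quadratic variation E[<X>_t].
E[<X>_t] = 1125*exp(317*t/80)/317 - 1125/317

<X>_t = int_0^t ((5/4) * X_s)^2 ds. Taking expectation inside the integral: E[<X>_t] = (5/4)^2 * int_0^t E[X_s^2] ds. For GBM, E[X_s^2] = x_0^2 * exp((2 mu + sigma^2) s). Integrating:
  E[<X>_t] = (5/4)^2 * 3^2 * (exp((2*(6/5) + (5/4)^2) t) - 1) / (2*(6/5) + (5/4)^2)
           = (5/4)^2 * 3^2 * (exp((317/80) t) - 1) / (317/80) = 1125*exp(317*t/80)/317 - 1125/317.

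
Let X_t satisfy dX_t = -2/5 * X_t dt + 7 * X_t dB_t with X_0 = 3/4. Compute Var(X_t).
Var(X_t) = (9*exp(49*t) - 9)*exp(-4*t/5)/16

For GBM dX = mu X dt + sigma X dB with X_0 = x_0, apply Itô to Y = log X: dY = (mu - sigma^2/2) dt + sigma dB, so Y_t = log(x_0) + (mu - sigma^2/2) t + sigma B_t and hence X_t = x_0 * exp((mu - sigma^2/2) t + sigma B_t).
With mu = -2/5, sigma = 7, x_0 = 3/4, this gives:
  X_t = 3/4 * exp((-249/10) * t + (7) * B_t).
Since sigma*B_t ~ Normal(0, sigma^2 t), E[exp(sigma*B_t)] = exp(sigma^2 t / 2); so E[X_t] = x_0 * exp((mu - sigma^2/2) t) * exp(sigma^2 t / 2) = x_0 * exp(mu t) = 3*exp(-2*t/5)/4.
Var(X_t) = E[X_t^2] - (E[X_t])^2 = x_0^2 * exp(2 mu t) * (exp(sigma^2 t) - 1) = (9*exp(49*t) - 9)*exp(-4*t/5)/16.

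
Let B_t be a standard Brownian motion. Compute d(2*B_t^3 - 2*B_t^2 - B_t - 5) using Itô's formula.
d(2*B_t^3 - 2*B_t^2 - B_t - 5) = (6*B_t - 2) dt + (6*B_t^2 - 4*B_t - 1) dB_t

Itô's formula for f(B_t) gives d f(B_t) = f'(B_t) dB_t + (1/2) f''(B_t) dt. Compute derivatives of f(x) = 2*x^3 - 2*x^2 - x - 5:
  f'(x)  = 6*x^2 - 4*x - 1
  f''(x) = 12*x - 4
Substitute x = B_t and multiply the f'' term by 1/2:
  drift     = (1/2) * (12*x - 4) evaluated at B_t = 6*B_t - 2
  diffusion = (6*x^2 - 4*x - 1) evaluated at B_t = 6*B_t^2 - 4*B_t - 1
Therefore d(2*B_t^3 - 2*B_t^2 - B_t - 5) = (6*B_t - 2) dt + (6*B_t^2 - 4*B_t - 1) dB_t.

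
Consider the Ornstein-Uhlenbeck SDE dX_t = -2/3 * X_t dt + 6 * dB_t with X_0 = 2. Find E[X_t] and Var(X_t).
E[X_t] = 2*exp(-2*t/3); Var(X_t) = 27 - 27*exp(-4*t/3)

The OU SDE dX = -theta X dt + sigma dB admits the integrating factor exp(theta t): d(exp(theta t) X_t) = sigma exp(theta t) dB_t. Integrating from 0 to t:
  X_t = x_0 * exp(-theta t) + sigma * int_0^t exp(-theta (t-s)) dB_s.
The Itô integral has mean 0 and (by the Itô isometry) variance sigma^2 * int_0^t exp(-2 theta (t - s)) ds = sigma^2 * (1 - exp(-2 theta t)) / (2 theta).
With theta = 2/3, sigma = 6, x_0 = 2:
  E[X_t] = 2 * exp(-2/3 t) = 2*exp(-2*t/3)
  Var(X_t) = (6)^2 * (1 - exp(-2*2/3 t)) / (2 * 2/3) = 27 - 27*exp(-4*t/3).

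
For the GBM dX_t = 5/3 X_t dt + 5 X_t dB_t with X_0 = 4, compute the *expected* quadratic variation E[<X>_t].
E[<X>_t] = 240*exp(85*t/3)/17 - 240/17

<X>_t = int_0^t (5 * X_s)^2 ds. Taking expectation inside the integral: E[<X>_t] = 5^2 * int_0^t E[X_s^2] ds. For GBM, E[X_s^2] = x_0^2 * exp((2 mu + sigma^2) s). Integrating:
  E[<X>_t] = 5^2 * 4^2 * (exp((2*(5/3) + 5^2) t) - 1) / (2*(5/3) + 5^2)
           = 5^2 * 4^2 * (exp((85/3) t) - 1) / (85/3) = 240*exp(85*t/3)/17 - 240/17.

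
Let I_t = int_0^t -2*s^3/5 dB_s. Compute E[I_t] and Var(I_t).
E[I_t] = 0; Var(I_t) = 4*t^7/175

The Itô integral of a deterministic integrand f(s) has mean 0 because each increment f(s) * (B_{s+ds} - B_s) has mean 0. By the Itô isometry:
  Var( int_0^t f(s) dB_s ) = E[ (int_0^t f(s) dB_s)^2 ] = int_0^t f(s)^2 ds.
Here f(s) = -2*s^3/5, so f(s)^2 = 4*s^6/25. Integrate:
  int_0^t (4*s^6/25) ds = 4*t^7/175.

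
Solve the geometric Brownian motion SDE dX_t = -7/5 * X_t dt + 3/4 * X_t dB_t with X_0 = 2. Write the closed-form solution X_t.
X_t = 2 * exp((-269/160) * t + (3/4) * B_t)

For GBM dX = mu X dt + sigma X dB with X_0 = x_0, apply Itô to Y = log X: dY = (mu - sigma^2/2) dt + sigma dB, so Y_t = log(x_0) + (mu - sigma^2/2) t + sigma B_t and hence X_t = x_0 * exp((mu - sigma^2/2) t + sigma B_t).
With mu = -7/5, sigma = 3/4, x_0 = 2, this gives:
  X_t = 2 * exp((-269/160) * t + (3/4) * B_t).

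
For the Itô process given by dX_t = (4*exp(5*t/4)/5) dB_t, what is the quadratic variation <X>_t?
<X>_t = 32*exp(5*t/2)/125 - 32/125

For an Itô process dX_t = a(t) dt + b(t) dB_t, the quadratic variation is <X>_t = int_0^t b(s)^2 ds (the drift term does not contribute). Here b(s) = 4*exp(5*s/4)/5, so
  b(s)^2 = 16*exp(5*s/2)/25.
Integrating from 0 to t:
  <X>_t = int_0^t (16*exp(5*s/2)/25) ds = 32*exp(5*t/2)/125 - 32/125.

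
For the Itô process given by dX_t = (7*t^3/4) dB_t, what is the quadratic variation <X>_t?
<X>_t = 7*t^7/16

For an Itô process dX_t = a(t) dt + b(t) dB_t, the quadratic variation is <X>_t = int_0^t b(s)^2 ds (the drift term does not contribute). Here b(s) = 7*s^3/4, so
  b(s)^2 = 49*s^6/16.
Integrating from 0 to t:
  <X>_t = int_0^t (49*s^6/16) ds = 7*t^7/16.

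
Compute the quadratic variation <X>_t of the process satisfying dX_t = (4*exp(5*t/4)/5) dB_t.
<X>_t = 32*exp(5*t/2)/125 - 32/125

For an Itô process dX_t = a(t) dt + b(t) dB_t, the quadratic variation is <X>_t = int_0^t b(s)^2 ds (the drift term does not contribute). Here b(s) = 4*exp(5*s/4)/5, so
  b(s)^2 = 16*exp(5*s/2)/25.
Integrating from 0 to t:
  <X>_t = int_0^t (16*exp(5*s/2)/25) ds = 32*exp(5*t/2)/125 - 32/125.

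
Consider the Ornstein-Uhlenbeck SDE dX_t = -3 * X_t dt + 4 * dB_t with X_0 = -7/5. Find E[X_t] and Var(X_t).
E[X_t] = -7*exp(-3*t)/5; Var(X_t) = 8/3 - 8*exp(-6*t)/3

The OU SDE dX = -theta X dt + sigma dB admits the integrating factor exp(theta t): d(exp(theta t) X_t) = sigma exp(theta t) dB_t. Integrating from 0 to t:
  X_t = x_0 * exp(-theta t) + sigma * int_0^t exp(-theta (t-s)) dB_s.
The Itô integral has mean 0 and (by the Itô isometry) variance sigma^2 * int_0^t exp(-2 theta (t - s)) ds = sigma^2 * (1 - exp(-2 theta t)) / (2 theta).
With theta = 3, sigma = 4, x_0 = -7/5:
  E[X_t] = -7/5 * exp(-3 t) = -7*exp(-3*t)/5
  Var(X_t) = (4)^2 * (1 - exp(-2*3 t)) / (2 * 3) = 8/3 - 8*exp(-6*t)/3.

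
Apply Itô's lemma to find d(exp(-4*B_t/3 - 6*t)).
d(exp(-4*B_t/3 - 6*t)) = (-46*exp(-4*B_t/3 - 6*t)/9) dt + (-4*exp(-4*B_t/3 - 6*t)/3) dB_t

Itô's formula for f(t, x): d f(t, B_t) = (f_t + (1/2) f_xx) dt + f_x dB_t. Compute partials of f(t, x) = exp(-6*t - 4*x/3):
  f_t(t,x)  = -6*exp(-6*t - 4*x/3)
  f_x(t,x)  = -4*exp(-6*t - 4*x/3)/3
  f_xx(t,x) = 16*exp(-6*t - 4*x/3)/9
Assemble drift = f_t + (1/2) f_xx = -46*exp(-6*t - 4*x/3)/9 and diffusion = f_x = -4*exp(-6*t - 4*x/3)/3. Substituting x = B_t:
  d(exp(-4*B_t/3 - 6*t)) = (-46*exp(-4*B_t/3 - 6*t)/9) dt + (-4*exp(-4*B_t/3 - 6*t)/3) dB_t.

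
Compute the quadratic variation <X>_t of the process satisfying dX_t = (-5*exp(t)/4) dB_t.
<X>_t = 25*exp(2*t)/32 - 25/32

For an Itô process dX_t = a(t) dt + b(t) dB_t, the quadratic variation is <X>_t = int_0^t b(s)^2 ds (the drift term does not contribute). Here b(s) = -5*exp(s)/4, so
  b(s)^2 = 25*exp(2*s)/16.
Integrating from 0 to t:
  <X>_t = int_0^t (25*exp(2*s)/16) ds = 25*exp(2*t)/32 - 25/32.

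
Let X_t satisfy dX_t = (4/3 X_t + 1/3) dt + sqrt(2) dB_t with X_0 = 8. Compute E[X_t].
E[X_t] = 33*exp(4*t/3)/4 - 1/4

Taking expectations and using E[dB_t] = 0, the mean m(t) = E[X_t] satisfies the ODE m'(t) = a m(t) + b with m(0) = x_0. With a = 4/3, b = 1/3, x_0 = 8, the solution is
  m(t) = x_0 * exp(a t) + (b/a) * (exp(a t) - 1)
       = 8 * exp((4/3) t) + ((1/3)/(4/3)) * (exp((4/3) t) - 1)
       = 33*exp(4*t/3)/4 - 1/4.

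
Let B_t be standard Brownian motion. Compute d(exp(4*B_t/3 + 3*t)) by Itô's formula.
d(exp(4*B_t/3 + 3*t)) = (35*exp(4*B_t/3 + 3*t)/9) dt + (4*exp(4*B_t/3 + 3*t)/3) dB_t

Itô's formula for f(t, x): d f(t, B_t) = (f_t + (1/2) f_xx) dt + f_x dB_t. Compute partials of f(t, x) = exp(3*t + 4*x/3):
  f_t(t,x)  = 3*exp(3*t + 4*x/3)
  f_x(t,x)  = 4*exp(3*t + 4*x/3)/3
  f_xx(t,x) = 16*exp(3*t + 4*x/3)/9
Assemble drift = f_t + (1/2) f_xx = 35*exp(3*t + 4*x/3)/9 and diffusion = f_x = 4*exp(3*t + 4*x/3)/3. Substituting x = B_t:
  d(exp(4*B_t/3 + 3*t)) = (35*exp(4*B_t/3 + 3*t)/9) dt + (4*exp(4*B_t/3 + 3*t)/3) dB_t.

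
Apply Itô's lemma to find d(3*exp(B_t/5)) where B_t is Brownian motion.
d(3*exp(B_t/5)) = (3*exp(B_t/5)/50) dt + (3*exp(B_t/5)/5) dB_t

Itô's formula for f(B_t) gives d f(B_t) = f'(B_t) dB_t + (1/2) f''(B_t) dt. Compute derivatives of f(x) = 3*exp(x/5):
  f'(x)  = 3*exp(x/5)/5
  f''(x) = 3*exp(x/5)/25
Substitute x = B_t and multiply the f'' term by 1/2:
  drift     = (1/2) * (3*exp(x/5)/25) evaluated at B_t = 3*exp(B_t/5)/50
  diffusion = (3*exp(x/5)/5) evaluated at B_t = 3*exp(B_t/5)/5
Therefore d(3*exp(B_t/5)) = (3*exp(B_t/5)/50) dt + (3*exp(B_t/5)/5) dB_t.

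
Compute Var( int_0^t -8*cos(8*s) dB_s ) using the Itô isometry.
Var = 32*t + 4*sin(8*t)*cos(8*t)

The Itô integral of a deterministic integrand f(s) has mean 0 because each increment f(s) * (B_{s+ds} - B_s) has mean 0. By the Itô isometry:
  Var( int_0^t f(s) dB_s ) = E[ (int_0^t f(s) dB_s)^2 ] = int_0^t f(s)^2 ds.
Here f(s) = -8*cos(8*s), so f(s)^2 = 64*cos(8*s)^2. Integrate:
  int_0^t (64*cos(8*s)^2) ds = 32*t + 4*sin(8*t)*cos(8*t).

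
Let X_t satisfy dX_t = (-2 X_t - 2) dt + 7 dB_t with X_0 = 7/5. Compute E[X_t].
E[X_t] = -1 + 12*exp(-2*t)/5

Taking expectations and using E[dB_t] = 0, the mean m(t) = E[X_t] satisfies the ODE m'(t) = a m(t) + b with m(0) = x_0. With a = -2, b = -2, x_0 = 7/5, the solution is
  m(t) = x_0 * exp(a t) + (b/a) * (exp(a t) - 1)
       = (7/5) * exp((-2) t) + ((-2)/(-2)) * (exp((-2) t) - 1)
       = -1 + 12*exp(-2*t)/5.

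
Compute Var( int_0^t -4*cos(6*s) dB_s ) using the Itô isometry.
Var = 8*t + 2*sin(12*t)/3

The Itô integral of a deterministic integrand f(s) has mean 0 because each increment f(s) * (B_{s+ds} - B_s) has mean 0. By the Itô isometry:
  Var( int_0^t f(s) dB_s ) = E[ (int_0^t f(s) dB_s)^2 ] = int_0^t f(s)^2 ds.
Here f(s) = -4*cos(6*s), so f(s)^2 = 16*cos(6*s)^2. Integrate:
  int_0^t (16*cos(6*s)^2) ds = 8*t + 2*sin(12*t)/3.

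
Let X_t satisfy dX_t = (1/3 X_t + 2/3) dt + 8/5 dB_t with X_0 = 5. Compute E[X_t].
E[X_t] = 7*exp(t/3) - 2

Taking expectations and using E[dB_t] = 0, the mean m(t) = E[X_t] satisfies the ODE m'(t) = a m(t) + b with m(0) = x_0. With a = 1/3, b = 2/3, x_0 = 5, the solution is
  m(t) = x_0 * exp(a t) + (b/a) * (exp(a t) - 1)
       = 5 * exp((1/3) t) + ((2/3)/(1/3)) * (exp((1/3) t) - 1)
       = 7*exp(t/3) - 2.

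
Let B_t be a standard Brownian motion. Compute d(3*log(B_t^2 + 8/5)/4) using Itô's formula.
d(3*log(B_t^2 + 8/5)/4) = (15*(8 - 5*B_t^2)/(4*(5*B_t^2 + 8)^2)) dt + (15*B_t/(2*(5*B_t^2 + 8))) dB_t

Itô's formula for f(B_t) gives d f(B_t) = f'(B_t) dB_t + (1/2) f''(B_t) dt. Compute derivatives of f(x) = 3*log(x^2 + 8/5)/4:
  f'(x)  = 15*x/(2*(5*x^2 + 8))
  f''(x) = 15*(8 - 5*x^2)/(2*(5*x^2 + 8)^2)
Substitute x = B_t and multiply the f'' term by 1/2:
  drift     = (1/2) * (15*(8 - 5*x^2)/(2*(5*x^2 + 8)^2)) evaluated at B_t = 15*(8 - 5*B_t^2)/(4*(5*B_t^2 + 8)^2)
  diffusion = (15*x/(2*(5*x^2 + 8))) evaluated at B_t = 15*B_t/(2*(5*B_t^2 + 8))
Therefore d(3*log(B_t^2 + 8/5)/4) = (15*(8 - 5*B_t^2)/(4*(5*B_t^2 + 8)^2)) dt + (15*B_t/(2*(5*B_t^2 + 8))) dB_t.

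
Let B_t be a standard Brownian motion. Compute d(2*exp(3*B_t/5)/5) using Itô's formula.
d(2*exp(3*B_t/5)/5) = (9*exp(3*B_t/5)/125) dt + (6*exp(3*B_t/5)/25) dB_t

Itô's formula for f(B_t) gives d f(B_t) = f'(B_t) dB_t + (1/2) f''(B_t) dt. Compute derivatives of f(x) = 2*exp(3*x/5)/5:
  f'(x)  = 6*exp(3*x/5)/25
  f''(x) = 18*exp(3*x/5)/125
Substitute x = B_t and multiply the f'' term by 1/2:
  drift     = (1/2) * (18*exp(3*x/5)/125) evaluated at B_t = 9*exp(3*B_t/5)/125
  diffusion = (6*exp(3*x/5)/25) evaluated at B_t = 6*exp(3*B_t/5)/25
Therefore d(2*exp(3*B_t/5)/5) = (9*exp(3*B_t/5)/125) dt + (6*exp(3*B_t/5)/25) dB_t.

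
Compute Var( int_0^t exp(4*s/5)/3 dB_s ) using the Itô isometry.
Var = 5*exp(8*t/5)/72 - 5/72

The Itô integral of a deterministic integrand f(s) has mean 0 because each increment f(s) * (B_{s+ds} - B_s) has mean 0. By the Itô isometry:
  Var( int_0^t f(s) dB_s ) = E[ (int_0^t f(s) dB_s)^2 ] = int_0^t f(s)^2 ds.
Here f(s) = exp(4*s/5)/3, so f(s)^2 = exp(8*s/5)/9. Integrate:
  int_0^t (exp(8*s/5)/9) ds = 5*exp(8*t/5)/72 - 5/72.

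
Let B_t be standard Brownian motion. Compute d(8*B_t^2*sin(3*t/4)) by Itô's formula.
d(8*B_t^2*sin(3*t/4)) = (6*B_t^2*cos(3*t/4) + 8*sin(3*t/4)) dt + (16*B_t*sin(3*t/4)) dB_t

Itô's formula for f(t, x): d f(t, B_t) = (f_t + (1/2) f_xx) dt + f_x dB_t. Compute partials of f(t, x) = 8*x^2*sin(3*t/4):
  f_t(t,x)  = 6*x^2*cos(3*t/4)
  f_x(t,x)  = 16*x*sin(3*t/4)
  f_xx(t,x) = 16*sin(3*t/4)
Assemble drift = f_t + (1/2) f_xx = 6*x^2*cos(3*t/4) + 8*sin(3*t/4) and diffusion = f_x = 16*x*sin(3*t/4). Substituting x = B_t:
  d(8*B_t^2*sin(3*t/4)) = (6*B_t^2*cos(3*t/4) + 8*sin(3*t/4)) dt + (16*B_t*sin(3*t/4)) dB_t.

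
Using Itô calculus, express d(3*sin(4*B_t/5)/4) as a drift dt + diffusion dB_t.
d(3*sin(4*B_t/5)/4) = (-6*sin(4*B_t/5)/25) dt + (3*cos(4*B_t/5)/5) dB_t

Itô's formula for f(B_t) gives d f(B_t) = f'(B_t) dB_t + (1/2) f''(B_t) dt. Compute derivatives of f(x) = 3*sin(4*x/5)/4:
  f'(x)  = 3*cos(4*x/5)/5
  f''(x) = -12*sin(4*x/5)/25
Substitute x = B_t and multiply the f'' term by 1/2:
  drift     = (1/2) * (-12*sin(4*x/5)/25) evaluated at B_t = -6*sin(4*B_t/5)/25
  diffusion = (3*cos(4*x/5)/5) evaluated at B_t = 3*cos(4*B_t/5)/5
Therefore d(3*sin(4*B_t/5)/4) = (-6*sin(4*B_t/5)/25) dt + (3*cos(4*B_t/5)/5) dB_t.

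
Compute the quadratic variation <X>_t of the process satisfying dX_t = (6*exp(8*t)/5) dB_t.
<X>_t = 9*exp(16*t)/100 - 9/100

For an Itô process dX_t = a(t) dt + b(t) dB_t, the quadratic variation is <X>_t = int_0^t b(s)^2 ds (the drift term does not contribute). Here b(s) = 6*exp(8*s)/5, so
  b(s)^2 = 36*exp(16*s)/25.
Integrating from 0 to t:
  <X>_t = int_0^t (36*exp(16*s)/25) ds = 9*exp(16*t)/100 - 9/100.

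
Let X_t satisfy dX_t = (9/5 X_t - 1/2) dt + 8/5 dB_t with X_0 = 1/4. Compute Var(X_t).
Var(X_t) = 32*exp(18*t/5)/45 - 32/45

The variance V(t) = Var(X_t) satisfies V'(t) = 2 a V(t) + c^2 with V(0) = 0 (drift coefficient is linear in X, diffusion is constant). With a = 9/5, c = 8/5, the solution is
  V(t) = (c^2 / (2 a)) * (exp(2 a t) - 1)
       = ((8/5)^2 / (2*(9/5))) * (exp((18/5) t) - 1)
       = 32*exp(18*t/5)/45 - 32/45.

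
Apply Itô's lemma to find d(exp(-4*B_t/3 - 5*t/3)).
d(exp(-4*B_t/3 - 5*t/3)) = (-7*exp(-4*B_t/3 - 5*t/3)/9) dt + (-4*exp(-4*B_t/3 - 5*t/3)/3) dB_t

Itô's formula for f(t, x): d f(t, B_t) = (f_t + (1/2) f_xx) dt + f_x dB_t. Compute partials of f(t, x) = exp(-5*t/3 - 4*x/3):
  f_t(t,x)  = -5*exp(-5*t/3 - 4*x/3)/3
  f_x(t,x)  = -4*exp(-5*t/3 - 4*x/3)/3
  f_xx(t,x) = 16*exp(-5*t/3 - 4*x/3)/9
Assemble drift = f_t + (1/2) f_xx = -7*exp(-5*t/3 - 4*x/3)/9 and diffusion = f_x = -4*exp(-5*t/3 - 4*x/3)/3. Substituting x = B_t:
  d(exp(-4*B_t/3 - 5*t/3)) = (-7*exp(-4*B_t/3 - 5*t/3)/9) dt + (-4*exp(-4*B_t/3 - 5*t/3)/3) dB_t.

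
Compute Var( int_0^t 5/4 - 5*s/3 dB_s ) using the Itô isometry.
Var = 25*t*(16*t^2 - 36*t + 27)/432

The Itô integral of a deterministic integrand f(s) has mean 0 because each increment f(s) * (B_{s+ds} - B_s) has mean 0. By the Itô isometry:
  Var( int_0^t f(s) dB_s ) = E[ (int_0^t f(s) dB_s)^2 ] = int_0^t f(s)^2 ds.
Here f(s) = 5/4 - 5*s/3, so f(s)^2 = 25*(4*s - 3)^2/144. Integrate:
  int_0^t (25*(4*s - 3)^2/144) ds = 25*t*(16*t^2 - 36*t + 27)/432.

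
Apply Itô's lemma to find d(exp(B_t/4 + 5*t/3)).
d(exp(B_t/4 + 5*t/3)) = (163*exp(B_t/4 + 5*t/3)/96) dt + (exp(B_t/4 + 5*t/3)/4) dB_t

Itô's formula for f(t, x): d f(t, B_t) = (f_t + (1/2) f_xx) dt + f_x dB_t. Compute partials of f(t, x) = exp(5*t/3 + x/4):
  f_t(t,x)  = 5*exp(5*t/3 + x/4)/3
  f_x(t,x)  = exp(5*t/3 + x/4)/4
  f_xx(t,x) = exp(5*t/3 + x/4)/16
Assemble drift = f_t + (1/2) f_xx = 163*exp(5*t/3 + x/4)/96 and diffusion = f_x = exp(5*t/3 + x/4)/4. Substituting x = B_t:
  d(exp(B_t/4 + 5*t/3)) = (163*exp(B_t/4 + 5*t/3)/96) dt + (exp(B_t/4 + 5*t/3)/4) dB_t.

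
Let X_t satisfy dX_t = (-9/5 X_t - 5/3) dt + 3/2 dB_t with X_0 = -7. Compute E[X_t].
E[X_t] = -25/27 - 164*exp(-9*t/5)/27

Taking expectations and using E[dB_t] = 0, the mean m(t) = E[X_t] satisfies the ODE m'(t) = a m(t) + b with m(0) = x_0. With a = -9/5, b = -5/3, x_0 = -7, the solution is
  m(t) = x_0 * exp(a t) + (b/a) * (exp(a t) - 1)
       = (-7) * exp((-9/5) t) + ((-5/3)/(-9/5)) * (exp((-9/5) t) - 1)
       = -25/27 - 164*exp(-9*t/5)/27.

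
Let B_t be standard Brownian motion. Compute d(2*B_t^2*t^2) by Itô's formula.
d(2*B_t^2*t^2) = (2*t*(2*B_t^2 + t)) dt + (4*B_t*t^2) dB_t

Itô's formula for f(t, x): d f(t, B_t) = (f_t + (1/2) f_xx) dt + f_x dB_t. Compute partials of f(t, x) = 2*t^2*x^2:
  f_t(t,x)  = 4*t*x^2
  f_x(t,x)  = 4*t^2*x
  f_xx(t,x) = 4*t^2
Assemble drift = f_t + (1/2) f_xx = 2*t*(t + 2*x^2) and diffusion = f_x = 4*t^2*x. Substituting x = B_t:
  d(2*B_t^2*t^2) = (2*t*(2*B_t^2 + t)) dt + (4*B_t*t^2) dB_t.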